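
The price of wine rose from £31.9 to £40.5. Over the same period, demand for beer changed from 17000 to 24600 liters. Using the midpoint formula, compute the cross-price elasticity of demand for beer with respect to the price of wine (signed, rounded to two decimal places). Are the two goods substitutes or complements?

1.54; substitutes

%ΔQ_{beer} = (24600 − 17000)/avg = 7600/20800 = 0.365384…
%ΔP_{wine} = (40.5 − 31.9)/avg = 8.6/36.2 = 0.237569…
E_cross = (7600/20800) / (8.6/36.2) = 1.5380…
E_cross > 0 ⇒ the goods are substitutes.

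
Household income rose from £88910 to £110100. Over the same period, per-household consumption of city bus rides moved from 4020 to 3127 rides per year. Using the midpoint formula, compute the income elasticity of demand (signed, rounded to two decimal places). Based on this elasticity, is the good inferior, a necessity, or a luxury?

-1.17; inferior

%ΔQ = (3127 − 4020)/[( 4020 + 3127)/2] = -893/3573.5 = -0.249895…
%ΔIncome = (110100 − 88910)/[( 88910 + 110100)/2] = 21190/99505 = 0.212954…
E_income = (-893/3573.5) / (21190/99505) = -1.1734…
E_income < 0 ⇒ inferior good.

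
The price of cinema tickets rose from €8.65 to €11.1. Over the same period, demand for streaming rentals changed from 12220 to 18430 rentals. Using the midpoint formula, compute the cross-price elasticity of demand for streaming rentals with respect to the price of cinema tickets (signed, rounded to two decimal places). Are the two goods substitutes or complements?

1.63; substitutes

%ΔQ_{streaming rentals} = (18430 − 12220)/avg = 6210/15325 = 0.405220…
%ΔP_{cinema tickets} = (11.1 − 8.65)/avg = 2.45/9.875 = 0.248101…
E_cross = (6210/15325) / (2.45/9.875) = 1.6332…
E_cross > 0 ⇒ the goods are substitutes.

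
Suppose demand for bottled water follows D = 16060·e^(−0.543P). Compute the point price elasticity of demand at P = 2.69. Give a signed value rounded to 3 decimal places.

dD/dP = −0.543·D = -2023.88. At P = 2.69, D = 3727.22.
Ed = (dD/dP)·(P/D) = (-2023.88) × (2.69/3727.22) = -1.46067

-1.461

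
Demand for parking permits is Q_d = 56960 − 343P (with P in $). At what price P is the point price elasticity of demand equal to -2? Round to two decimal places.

Ed = −343P/(56960 − 343P). Set this equal to -2:
343P = 2·(56960 − 343P) ⇒ 343P(1 + 2) = 2·56960
P = 2·56960 / (343·3) = 110.7094…

110.71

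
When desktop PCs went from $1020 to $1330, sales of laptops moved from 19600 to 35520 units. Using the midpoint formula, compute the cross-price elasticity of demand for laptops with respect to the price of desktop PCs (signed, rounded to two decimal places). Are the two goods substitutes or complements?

%ΔQ_{laptops} = (35520 − 19600)/avg = 15920/27560 = 0.577648…
%ΔP_{desktop PCs} = (1330 − 1020)/avg = 310/1175 = 0.263829…
E_cross = (15920/27560) / (310/1175) = 2.1894…
E_cross > 0 ⇒ the goods are substitutes.

2.19; substitutes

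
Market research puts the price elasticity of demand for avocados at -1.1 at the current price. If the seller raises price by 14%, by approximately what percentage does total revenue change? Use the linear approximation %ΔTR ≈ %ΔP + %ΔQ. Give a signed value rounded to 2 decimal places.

-1.40%

%ΔQ ≈ Ed × %ΔP = (-1.1) × (+14%) = -15.4000%
%ΔTR ≈ %ΔP + %ΔQ = (+14%) + (-15.4000%) = -1.4000%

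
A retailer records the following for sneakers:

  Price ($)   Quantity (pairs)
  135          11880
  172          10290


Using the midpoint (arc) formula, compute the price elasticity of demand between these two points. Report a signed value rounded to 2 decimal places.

-0.60

%ΔQ = (10290 − 11880) / [(11880 + 10290)/2] = -1590/11085 = -0.143437…
%ΔP = (172 − 135) / [(135 + 172)/2] = 37/153.5 = 0.241042…
Arc Ed = %ΔQ / %ΔP = (-1590/11085) / (37/153.5) = -0.5950…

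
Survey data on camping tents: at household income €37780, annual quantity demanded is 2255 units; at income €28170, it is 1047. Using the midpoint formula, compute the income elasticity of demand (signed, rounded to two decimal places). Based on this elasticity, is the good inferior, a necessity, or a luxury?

%ΔQ = (1047 − 2255)/[( 2255 + 1047)/2] = -1208/1651 = -0.731677…
%ΔIncome = (28170 − 37780)/[( 37780 + 28170)/2] = -9610/32975 = -0.291432…
E_income = (-1208/1651) / (-9610/32975) = 2.5106…
E_income > 1 ⇒ normal good, luxury.

2.51; luxury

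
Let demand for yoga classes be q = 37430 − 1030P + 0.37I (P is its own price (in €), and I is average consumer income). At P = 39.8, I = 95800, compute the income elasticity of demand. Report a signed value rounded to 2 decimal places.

At the given values, q = 37430 − 1030(39.8) + 0.37(95800) = 31882.
∂q/∂I = 0.37.
E = (0.37) × (95800/31882) = 1.1117…

1.11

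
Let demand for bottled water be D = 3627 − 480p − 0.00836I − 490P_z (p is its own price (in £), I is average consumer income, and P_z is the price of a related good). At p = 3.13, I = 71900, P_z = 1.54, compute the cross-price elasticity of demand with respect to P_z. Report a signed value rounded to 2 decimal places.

-0.98

At the given values, D = 3627 − 480(3.13) − 0.00836(71900) − 490(1.54) = 768.916.
∂D/∂P_z = -490.
E = (-490) × (1.54/768.916) = -0.9813…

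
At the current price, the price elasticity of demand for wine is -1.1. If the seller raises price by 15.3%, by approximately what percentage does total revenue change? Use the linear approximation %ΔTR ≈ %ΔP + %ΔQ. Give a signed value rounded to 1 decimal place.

%ΔQ ≈ Ed × %ΔP = (-1.1) × (+15.3%) = -16.8300%
%ΔTR ≈ %ΔP + %ΔQ = (+15.3%) + (-16.8300%) = -1.5300%

-1.5%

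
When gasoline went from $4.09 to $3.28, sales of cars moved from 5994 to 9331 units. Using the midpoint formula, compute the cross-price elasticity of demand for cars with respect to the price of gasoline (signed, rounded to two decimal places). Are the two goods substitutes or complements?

-1.98; complements

%ΔQ_{cars} = (9331 − 5994)/avg = 3337/7662.5 = 0.435497…
%ΔP_{gasoline} = (3.28 − 4.09)/avg = -0.81/3.685 = -0.219810…
E_cross = (3337/7662.5) / (-0.81/3.685) = -1.9812…
E_cross < 0 ⇒ the goods are complements.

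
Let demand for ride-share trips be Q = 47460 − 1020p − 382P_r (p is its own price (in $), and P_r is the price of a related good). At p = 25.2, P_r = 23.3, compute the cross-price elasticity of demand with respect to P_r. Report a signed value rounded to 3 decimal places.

-0.692

At the given values, Q = 47460 − 1020(25.2) − 382(23.3) = 12855.4.
∂Q/∂P_r = -382.
E = (-382) × (23.3/12855.4) = -0.69236…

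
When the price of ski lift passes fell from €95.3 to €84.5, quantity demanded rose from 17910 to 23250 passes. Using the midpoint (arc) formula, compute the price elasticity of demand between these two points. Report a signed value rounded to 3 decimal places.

-2.160

%ΔQ = (23250 − 17910) / [(17910 + 23250)/2] = 5340/20580 = 0.259475…
%ΔP = (84.5 − 95.3) / [(95.3 + 84.5)/2] = -10.8/89.9 = -0.120133…
Arc Ed = %ΔQ / %ΔP = (5340/20580) / (-10.8/89.9) = -2.15989…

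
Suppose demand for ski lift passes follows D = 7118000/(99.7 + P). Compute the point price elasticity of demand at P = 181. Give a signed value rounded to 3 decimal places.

dD/dP = −7118000/(99.7 + P)² = -90.3386. At P = 181, D = 25358.
Ed = (dD/dP)·(P/D) = (-90.3386) × (181/25358) = -0.64481…

-0.645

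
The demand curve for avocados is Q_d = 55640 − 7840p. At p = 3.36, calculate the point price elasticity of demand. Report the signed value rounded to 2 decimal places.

dQ_d/dp = −7840. At p = 3.36, Q_d = 55640 − 7840(3.36) = 29297.6.
Ed = (dQ_d/dp)·(p/Q_d) = −7840 × (3.36/29297.6) = -0.8991…

-0.90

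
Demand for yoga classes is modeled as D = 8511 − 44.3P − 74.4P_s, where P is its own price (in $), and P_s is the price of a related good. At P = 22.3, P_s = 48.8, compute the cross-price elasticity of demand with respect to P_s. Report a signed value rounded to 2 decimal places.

-0.93

At the given values, D = 8511 − 44.3(22.3) − 74.4(48.8) = 3892.39.
∂D/∂P_s = -74.4.
E = (-74.4) × (48.8/3892.39) = -0.9327…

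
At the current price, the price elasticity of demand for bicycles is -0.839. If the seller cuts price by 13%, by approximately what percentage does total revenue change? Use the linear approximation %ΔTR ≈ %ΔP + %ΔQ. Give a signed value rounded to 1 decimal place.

%ΔQ ≈ Ed × %ΔP = (-0.839) × (-13%) = +10.9070%
%ΔTR ≈ %ΔP + %ΔQ = (-13%) + (+10.9070%) = -2.0930%

-2.1%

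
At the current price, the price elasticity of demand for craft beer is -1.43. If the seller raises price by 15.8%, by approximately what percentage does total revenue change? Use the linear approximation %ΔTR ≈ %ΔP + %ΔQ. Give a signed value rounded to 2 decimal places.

-6.79%

%ΔQ ≈ Ed × %ΔP = (-1.43) × (+15.8%) = -22.5940%
%ΔTR ≈ %ΔP + %ΔQ = (+15.8%) + (-22.5940%) = -6.7940%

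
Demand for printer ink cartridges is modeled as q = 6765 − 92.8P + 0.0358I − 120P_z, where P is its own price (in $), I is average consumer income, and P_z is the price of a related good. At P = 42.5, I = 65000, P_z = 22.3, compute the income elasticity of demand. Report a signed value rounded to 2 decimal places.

At the given values, q = 6765 − 92.8(42.5) + 0.0358(65000) − 120(22.3) = 2472.
∂q/∂I = 0.0358.
E = (0.0358) × (65000/2472) = 0.9413…

0.94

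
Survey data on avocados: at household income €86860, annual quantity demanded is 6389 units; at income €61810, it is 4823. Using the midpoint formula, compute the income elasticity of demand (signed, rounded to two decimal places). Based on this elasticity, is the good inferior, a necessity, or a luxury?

%ΔQ = (4823 − 6389)/[( 6389 + 4823)/2] = -1566/5606 = -0.279343…
%ΔIncome = (61810 − 86860)/[( 86860 + 61810)/2] = -25050/74335 = -0.336987…
E_income = (-1566/5606) / (-25050/74335) = 0.8289…
0 < E_income < 1 ⇒ normal good, necessity.

0.83; necessity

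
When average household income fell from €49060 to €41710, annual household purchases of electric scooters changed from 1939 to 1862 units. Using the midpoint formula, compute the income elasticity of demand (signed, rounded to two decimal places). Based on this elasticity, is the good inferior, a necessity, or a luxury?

0.25; necessity

%ΔQ = (1862 − 1939)/[( 1939 + 1862)/2] = -77/1900.5 = -0.040515…
%ΔIncome = (41710 − 49060)/[( 49060 + 41710)/2] = -7350/45385 = -0.161947…
E_income = (-77/1900.5) / (-7350/45385) = 0.2501…
0 < E_income < 1 ⇒ normal good, necessity.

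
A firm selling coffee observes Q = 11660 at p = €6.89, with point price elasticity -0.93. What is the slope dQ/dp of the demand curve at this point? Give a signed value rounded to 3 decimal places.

Ed = (dQ/dp)·(p/Q) ⇒ dQ/dp = Ed·Q/p = (-0.93)·11660/6.89 = -1573.84615…

-1573.846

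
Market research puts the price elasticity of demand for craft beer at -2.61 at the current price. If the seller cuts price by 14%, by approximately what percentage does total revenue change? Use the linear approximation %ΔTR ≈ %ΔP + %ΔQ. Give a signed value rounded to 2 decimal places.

%ΔQ ≈ Ed × %ΔP = (-2.61) × (-14%) = +36.5400%
%ΔTR ≈ %ΔP + %ΔQ = (-14%) + (+36.5400%) = +22.5400%

+22.54%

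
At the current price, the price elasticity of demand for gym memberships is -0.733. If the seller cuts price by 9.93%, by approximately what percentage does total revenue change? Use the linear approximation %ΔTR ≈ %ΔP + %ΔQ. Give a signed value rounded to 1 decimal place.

-2.7%

%ΔQ ≈ Ed × %ΔP = (-0.733) × (-9.93%) = +7.2787%
%ΔTR ≈ %ΔP + %ΔQ = (-9.93%) + (+7.2787%) = -2.6513%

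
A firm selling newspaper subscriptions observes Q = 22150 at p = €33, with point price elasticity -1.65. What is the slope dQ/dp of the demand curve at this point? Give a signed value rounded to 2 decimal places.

-1107.50

Ed = (dQ/dp)·(p/Q) ⇒ dQ/dp = Ed·Q/p = (-1.65)·22150/33 = -1107.5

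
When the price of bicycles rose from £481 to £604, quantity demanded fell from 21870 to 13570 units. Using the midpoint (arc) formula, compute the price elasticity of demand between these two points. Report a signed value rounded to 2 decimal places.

%ΔQ = (13570 − 21870) / [(21870 + 13570)/2] = -8300/17720 = -0.468397…
%ΔP = (604 − 481) / [(481 + 604)/2] = 123/542.5 = 0.226728…
Arc Ed = %ΔQ / %ΔP = (-8300/17720) / (123/542.5) = -2.0658…

-2.07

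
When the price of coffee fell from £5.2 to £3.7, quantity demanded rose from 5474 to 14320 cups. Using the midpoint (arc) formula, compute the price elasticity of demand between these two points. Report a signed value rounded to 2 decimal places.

%ΔQ = (14320 − 5474) / [(5474 + 14320)/2] = 8846/9897 = 0.893806…
%ΔP = (3.7 − 5.2) / [(5.2 + 3.7)/2] = -1.5/4.45 = -0.337078…
Arc Ed = %ΔQ / %ΔP = (8846/9897) / (-1.5/4.45) = -2.6516…

-2.65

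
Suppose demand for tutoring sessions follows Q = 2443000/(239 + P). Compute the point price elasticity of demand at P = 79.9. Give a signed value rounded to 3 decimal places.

-0.251

dQ/dP = −2443000/(239 + P)² = -24.0223. At P = 79.9, Q = 7660.71.
Ed = (dQ/dP)·(P/Q) = (-24.0223) × (79.9/7660.71) = -0.25054…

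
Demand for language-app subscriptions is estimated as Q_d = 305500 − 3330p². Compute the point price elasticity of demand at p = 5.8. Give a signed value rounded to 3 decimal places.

dQ_d/dp = −2·3330·p = -38628. At p = 5.8, Q_d = 193478.8.
Ed = (dQ_d/dp)·(p/Q_d) = (-38628) × (5.8/193478.8) = -1.15796…

-1.158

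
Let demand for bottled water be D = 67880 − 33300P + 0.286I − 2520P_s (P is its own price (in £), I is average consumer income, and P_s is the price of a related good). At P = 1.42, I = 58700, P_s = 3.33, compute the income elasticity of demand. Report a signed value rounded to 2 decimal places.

At the given values, D = 67880 − 33300(1.42) + 0.286(58700) − 2520(3.33) = 28990.6.
∂D/∂I = 0.286.
E = (0.286) × (58700/28990.6) = 0.5790…

0.58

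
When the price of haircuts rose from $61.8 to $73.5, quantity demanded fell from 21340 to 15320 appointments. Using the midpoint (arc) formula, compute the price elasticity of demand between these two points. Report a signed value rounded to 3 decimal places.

%ΔQ = (15320 − 21340) / [(21340 + 15320)/2] = -6020/18330 = -0.328423…
%ΔP = (73.5 − 61.8) / [(61.8 + 73.5)/2] = 11.7/67.65 = 0.172949…
Arc Ed = %ΔQ / %ΔP = (-6020/18330) / (11.7/67.65) = -1.89896…

-1.899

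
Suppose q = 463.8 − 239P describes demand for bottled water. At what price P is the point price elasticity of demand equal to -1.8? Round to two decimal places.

1.25

Ed = −239P/(463.8 − 239P). Set this equal to -1.8:
239P = 1.8·(463.8 − 239P) ⇒ 239P(1 + 1.8) = 1.8·463.8
P = 1.8·463.8 / (239·2.8) = 1.2475…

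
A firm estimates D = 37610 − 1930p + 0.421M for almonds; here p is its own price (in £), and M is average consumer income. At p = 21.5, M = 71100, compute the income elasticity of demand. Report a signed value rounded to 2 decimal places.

At the given values, D = 37610 − 1930(21.5) + 0.421(71100) = 26048.1.
∂D/∂M = 0.421.
E = (0.421) × (71100/26048.1) = 1.1491…

1.15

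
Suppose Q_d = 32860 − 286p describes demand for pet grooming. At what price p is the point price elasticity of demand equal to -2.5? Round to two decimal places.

82.07

Ed = −286p/(32860 − 286p). Set this equal to -2.5:
286p = 2.5·(32860 − 286p) ⇒ 286p(1 + 2.5) = 2.5·32860
p = 2.5·32860 / (286·3.5) = 82.0679…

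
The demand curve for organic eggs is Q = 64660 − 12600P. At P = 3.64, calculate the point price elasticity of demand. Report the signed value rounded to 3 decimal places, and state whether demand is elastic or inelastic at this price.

-2.440; elastic

dQ/dP = −12600. At P = 3.64, Q = 64660 − 12600(3.64) = 18796.
Ed = (dQ/dP)·(P/Q) = −12600 × (3.64/18796) = -2.44009…
|Ed| = 2.440 > 1, so demand is elastic.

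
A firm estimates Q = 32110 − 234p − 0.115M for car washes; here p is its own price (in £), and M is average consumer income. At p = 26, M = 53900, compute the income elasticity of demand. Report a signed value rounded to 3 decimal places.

At the given values, Q = 32110 − 234(26) − 0.115(53900) = 19827.5.
∂Q/∂M = -0.115.
E = (-0.115) × (53900/19827.5) = -0.31262…

-0.313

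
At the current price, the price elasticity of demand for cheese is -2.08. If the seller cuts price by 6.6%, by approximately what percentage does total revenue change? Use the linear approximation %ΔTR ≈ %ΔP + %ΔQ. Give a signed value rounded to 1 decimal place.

+7.1%

%ΔQ ≈ Ed × %ΔP = (-2.08) × (-6.6%) = +13.7280%
%ΔTR ≈ %ΔP + %ΔQ = (-6.6%) + (+13.7280%) = +7.1280%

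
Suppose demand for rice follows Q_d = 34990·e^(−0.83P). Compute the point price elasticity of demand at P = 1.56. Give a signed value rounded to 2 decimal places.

-1.29

dQ_d/dP = −0.83·Q_d = -7956.05. At P = 1.56, Q_d = 9585.6.
Ed = (dQ_d/dP)·(P/Q_d) = (-7956.05) × (1.56/9585.6) = -1.2948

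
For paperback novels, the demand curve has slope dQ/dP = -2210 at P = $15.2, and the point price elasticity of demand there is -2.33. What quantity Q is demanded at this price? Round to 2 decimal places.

Ed = (dQ/dP)·(P/Q) ⇒ Q = (dQ/dP)·P/Ed = (-2210)·15.2/(-2.33) = 14417.1673…

14417.17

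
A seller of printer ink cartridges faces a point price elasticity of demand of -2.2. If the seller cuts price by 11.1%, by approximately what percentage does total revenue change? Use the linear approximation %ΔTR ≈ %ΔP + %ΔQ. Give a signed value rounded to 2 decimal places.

%ΔQ ≈ Ed × %ΔP = (-2.2) × (-11.1%) = +24.4200%
%ΔTR ≈ %ΔP + %ΔQ = (-11.1%) + (+24.4200%) = +13.3200%

+13.32%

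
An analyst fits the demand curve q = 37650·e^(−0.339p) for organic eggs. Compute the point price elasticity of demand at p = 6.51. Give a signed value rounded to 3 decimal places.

dq/dp = −0.339·q = -1404.51. At p = 6.51, q = 4143.09.
Ed = (dq/dp)·(p/q) = (-1404.51) × (6.51/4143.09) = -2.20689

-2.207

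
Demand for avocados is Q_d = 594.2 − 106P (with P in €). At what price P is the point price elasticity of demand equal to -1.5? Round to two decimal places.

Ed = −106P/(594.2 − 106P). Set this equal to -1.5:
106P = 1.5·(594.2 − 106P) ⇒ 106P(1 + 1.5) = 1.5·594.2
P = 1.5·594.2 / (106·2.5) = 3.3633…

3.36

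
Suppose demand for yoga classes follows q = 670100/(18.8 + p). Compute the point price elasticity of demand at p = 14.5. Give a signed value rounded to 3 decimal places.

-0.435

dq/dp = −670100/(18.8 + p)² = -604.298. At p = 14.5, q = 20123.1.
Ed = (dq/dp)·(p/q) = (-604.298) × (14.5/20123.1) = -0.43543…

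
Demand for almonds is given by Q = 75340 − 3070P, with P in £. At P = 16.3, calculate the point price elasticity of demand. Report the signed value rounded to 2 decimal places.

-1.98

dQ/dP = −3070. At P = 16.3, Q = 75340 − 3070(16.3) = 25299.
Ed = (dQ/dP)·(P/Q) = −3070 × (16.3/25299) = -1.9779…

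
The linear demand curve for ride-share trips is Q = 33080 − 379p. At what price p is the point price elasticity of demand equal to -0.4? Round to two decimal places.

24.94

Ed = −379p/(33080 − 379p). Set this equal to -0.4:
379p = 0.4·(33080 − 379p) ⇒ 379p(1 + 0.4) = 0.4·33080
p = 0.4·33080 / (379·1.4) = 24.9378…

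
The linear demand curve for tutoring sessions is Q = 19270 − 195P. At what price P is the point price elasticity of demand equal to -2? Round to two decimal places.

65.88

Ed = −195P/(19270 − 195P). Set this equal to -2:
195P = 2·(19270 − 195P) ⇒ 195P(1 + 2) = 2·19270
P = 2·19270 / (195·3) = 65.8803…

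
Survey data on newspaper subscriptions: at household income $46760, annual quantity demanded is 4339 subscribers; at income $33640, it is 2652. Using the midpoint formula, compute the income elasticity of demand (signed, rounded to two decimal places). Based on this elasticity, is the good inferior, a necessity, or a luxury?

%ΔQ = (2652 − 4339)/[( 4339 + 2652)/2] = -1687/3495.5 = -0.482620…
%ΔIncome = (33640 − 46760)/[( 46760 + 33640)/2] = -13120/40200 = -0.326368…
E_income = (-1687/3495.5) / (-13120/40200) = 1.4787…
E_income > 1 ⇒ normal good, luxury.

1.48; luxury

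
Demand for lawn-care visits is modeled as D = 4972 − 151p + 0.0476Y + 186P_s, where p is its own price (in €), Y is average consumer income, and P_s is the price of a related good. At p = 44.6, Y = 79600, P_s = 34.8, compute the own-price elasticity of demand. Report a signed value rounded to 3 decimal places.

At the given values, D = 4972 − 151(44.6) + 0.0476(79600) + 186(34.8) = 8499.16.
∂D/∂p = −151.
E = (-151) × (44.6/8499.16) = -0.79238…

-0.792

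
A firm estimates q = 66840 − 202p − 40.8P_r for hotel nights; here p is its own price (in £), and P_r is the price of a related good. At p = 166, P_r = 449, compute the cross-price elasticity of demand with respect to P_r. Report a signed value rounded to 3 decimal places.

At the given values, q = 66840 − 202(166) − 40.8(449) = 14988.8.
∂q/∂P_r = -40.8.
E = (-40.8) × (449/14988.8) = -1.22219…

-1.222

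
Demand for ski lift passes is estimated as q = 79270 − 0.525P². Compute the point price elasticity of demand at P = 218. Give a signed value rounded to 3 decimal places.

-0.919

dq/dP = −2·0.525·P = -228.9. At P = 218, q = 54319.9.
Ed = (dq/dP)·(P/q) = (-228.9) × (218/54319.9) = -0.91863…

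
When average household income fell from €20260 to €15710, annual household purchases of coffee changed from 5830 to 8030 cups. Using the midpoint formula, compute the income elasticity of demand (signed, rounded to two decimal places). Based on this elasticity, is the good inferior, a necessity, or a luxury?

%ΔQ = (8030 − 5830)/[( 5830 + 8030)/2] = 2200/6930 = 0.317460…
%ΔIncome = (15710 − 20260)/[( 20260 + 15710)/2] = -4550/17985 = -0.252988…
E_income = (2200/6930) / (-4550/17985) = -1.2548…
E_income < 0 ⇒ inferior good.

-1.25; inferior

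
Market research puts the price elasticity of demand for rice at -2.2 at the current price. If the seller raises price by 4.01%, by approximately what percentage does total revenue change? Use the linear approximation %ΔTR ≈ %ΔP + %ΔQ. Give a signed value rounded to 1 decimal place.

%ΔQ ≈ Ed × %ΔP = (-2.2) × (+4.01%) = -8.8220%
%ΔTR ≈ %ΔP + %ΔQ = (+4.01%) + (-8.8220%) = -4.8120%

-4.8%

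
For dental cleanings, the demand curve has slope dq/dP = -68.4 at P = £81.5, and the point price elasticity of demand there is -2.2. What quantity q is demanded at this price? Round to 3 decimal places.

2533.909

Ed = (dq/dP)·(P/q) ⇒ q = (dq/dP)·P/Ed = (-68.4)·81.5/(-2.2) = 2533.90909…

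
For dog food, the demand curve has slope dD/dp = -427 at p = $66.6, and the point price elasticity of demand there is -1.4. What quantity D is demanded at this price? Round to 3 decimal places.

Ed = (dD/dp)·(p/D) ⇒ D = (dD/dp)·p/Ed = (-427)·66.6/(-1.4) = 20313

20313.000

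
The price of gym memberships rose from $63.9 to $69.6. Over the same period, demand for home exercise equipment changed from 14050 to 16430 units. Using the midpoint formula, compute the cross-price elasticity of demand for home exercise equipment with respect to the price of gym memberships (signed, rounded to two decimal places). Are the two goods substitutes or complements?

1.83; substitutes

%ΔQ_{home exercise equipment} = (16430 − 14050)/avg = 2380/15240 = 0.156167…
%ΔP_{gym memberships} = (69.6 − 63.9)/avg = 5.7/66.75 = 0.085393…
E_cross = (2380/15240) / (5.7/66.75) = 1.8288…
E_cross > 0 ⇒ the goods are substitutes.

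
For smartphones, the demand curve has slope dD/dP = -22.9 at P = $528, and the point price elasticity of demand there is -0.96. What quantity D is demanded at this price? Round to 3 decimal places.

Ed = (dD/dP)·(P/D) ⇒ D = (dD/dP)·P/Ed = (-22.9)·528/(-0.96) = 12595

12595.000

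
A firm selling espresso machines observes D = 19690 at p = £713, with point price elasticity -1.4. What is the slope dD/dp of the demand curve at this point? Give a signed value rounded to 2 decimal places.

-38.66

Ed = (dD/dp)·(p/D) ⇒ dD/dp = Ed·D/p = (-1.4)·19690/713 = -38.6619…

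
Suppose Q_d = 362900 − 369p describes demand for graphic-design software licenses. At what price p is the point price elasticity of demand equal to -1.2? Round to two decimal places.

Ed = −369p/(362900 − 369p). Set this equal to -1.2:
369p = 1.2·(362900 − 369p) ⇒ 369p(1 + 1.2) = 1.2·362900
p = 1.2·362900 / (369·2.2) = 536.4375…

536.44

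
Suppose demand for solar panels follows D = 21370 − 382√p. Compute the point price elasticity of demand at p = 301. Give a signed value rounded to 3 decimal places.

dD/dp = −382/(2√p) = -11.0091. At p = 301, D = 14742.5.
Ed = (dD/dp)·(p/D) = (-11.0091) × (301/14742.5) = -0.22477…

-0.225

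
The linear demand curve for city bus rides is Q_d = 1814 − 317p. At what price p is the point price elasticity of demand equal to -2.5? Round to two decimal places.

Ed = −317p/(1814 − 317p). Set this equal to -2.5:
317p = 2.5·(1814 − 317p) ⇒ 317p(1 + 2.5) = 2.5·1814
p = 2.5·1814 / (317·3.5) = 4.0874…

4.09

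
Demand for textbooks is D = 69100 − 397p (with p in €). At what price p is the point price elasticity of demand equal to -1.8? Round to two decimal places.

Ed = −397p/(69100 − 397p). Set this equal to -1.8:
397p = 1.8·(69100 − 397p) ⇒ 397p(1 + 1.8) = 1.8·69100
p = 1.8·69100 / (397·2.8) = 111.8927…

111.89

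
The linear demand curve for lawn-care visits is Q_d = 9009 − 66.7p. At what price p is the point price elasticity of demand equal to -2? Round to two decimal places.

Ed = −66.7p/(9009 − 66.7p). Set this equal to -2:
66.7p = 2·(9009 − 66.7p) ⇒ 66.7p(1 + 2) = 2·9009
p = 2·9009 / (66.7·3) = 90.0449…

90.04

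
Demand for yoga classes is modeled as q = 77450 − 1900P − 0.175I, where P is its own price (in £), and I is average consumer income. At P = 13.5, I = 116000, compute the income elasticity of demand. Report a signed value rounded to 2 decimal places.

At the given values, q = 77450 − 1900(13.5) − 0.175(116000) = 31500.
∂q/∂I = -0.175.
E = (-0.175) × (116000/31500) = -0.6444…

-0.64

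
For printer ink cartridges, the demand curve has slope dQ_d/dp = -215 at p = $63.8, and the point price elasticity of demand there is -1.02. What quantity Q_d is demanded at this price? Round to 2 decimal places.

13448.04

Ed = (dQ_d/dp)·(p/Q_d) ⇒ Q_d = (dQ_d/dp)·p/Ed = (-215)·63.8/(-1.02) = 13448.0392…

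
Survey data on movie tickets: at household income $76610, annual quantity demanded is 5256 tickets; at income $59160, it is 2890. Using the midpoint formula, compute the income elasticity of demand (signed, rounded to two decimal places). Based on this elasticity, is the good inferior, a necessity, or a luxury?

%ΔQ = (2890 − 5256)/[( 5256 + 2890)/2] = -2366/4073 = -0.580898…
%ΔIncome = (59160 − 76610)/[( 76610 + 59160)/2] = -17450/67885 = -0.257052…
E_income = (-2366/4073) / (-17450/67885) = 2.2598…
E_income > 1 ⇒ normal good, luxury.

2.26; luxury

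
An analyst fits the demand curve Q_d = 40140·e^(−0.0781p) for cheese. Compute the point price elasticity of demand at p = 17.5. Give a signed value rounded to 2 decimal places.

dQ_d/dp = −0.0781·Q_d = -799.202. At p = 17.5, Q_d = 10233.1.
Ed = (dQ_d/dp)·(p/Q_d) = (-799.202) × (17.5/10233.1) = -1.3667…

-1.37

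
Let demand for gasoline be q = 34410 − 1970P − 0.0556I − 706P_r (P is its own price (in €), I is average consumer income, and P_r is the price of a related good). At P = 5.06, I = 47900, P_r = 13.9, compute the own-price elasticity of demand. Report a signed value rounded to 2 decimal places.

-0.83

At the given values, q = 34410 − 1970(5.06) − 0.0556(47900) − 706(13.9) = 11965.16.
∂q/∂P = −1970.
E = (-1970) × (5.06/11965.16) = -0.8331…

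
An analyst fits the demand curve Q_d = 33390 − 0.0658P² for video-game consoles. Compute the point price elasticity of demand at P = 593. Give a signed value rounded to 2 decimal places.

-4.51

dQ_d/dP = −2·0.0658·P = -78.0388. At P = 593, Q_d = 10251.4958.
Ed = (dQ_d/dP)·(P/Q_d) = (-78.0388) × (593/10251.4958) = -4.5141…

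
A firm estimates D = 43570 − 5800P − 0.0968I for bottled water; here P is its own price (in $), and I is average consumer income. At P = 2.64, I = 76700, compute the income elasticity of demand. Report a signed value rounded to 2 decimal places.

At the given values, D = 43570 − 5800(2.64) − 0.0968(76700) = 20833.44.
∂D/∂I = -0.0968.
E = (-0.0968) × (76700/20833.44) = -0.3563…

-0.36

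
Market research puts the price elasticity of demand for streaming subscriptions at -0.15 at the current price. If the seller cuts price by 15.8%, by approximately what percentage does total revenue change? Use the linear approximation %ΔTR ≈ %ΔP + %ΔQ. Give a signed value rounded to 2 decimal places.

-13.43%

%ΔQ ≈ Ed × %ΔP = (-0.15) × (-15.8%) = +2.3700%
%ΔTR ≈ %ΔP + %ΔQ = (-15.8%) + (+2.3700%) = -13.4300%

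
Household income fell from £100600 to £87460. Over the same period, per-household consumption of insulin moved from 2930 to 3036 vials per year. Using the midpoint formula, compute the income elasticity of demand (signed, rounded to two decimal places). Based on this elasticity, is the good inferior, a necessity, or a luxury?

-0.25; inferior

%ΔQ = (3036 − 2930)/[( 2930 + 3036)/2] = 106/2983 = 0.035534…
%ΔIncome = (87460 − 100600)/[( 100600 + 87460)/2] = -13140/94030 = -0.139742…
E_income = (106/2983) / (-13140/94030) = -0.2542…
E_income < 0 ⇒ inferior good.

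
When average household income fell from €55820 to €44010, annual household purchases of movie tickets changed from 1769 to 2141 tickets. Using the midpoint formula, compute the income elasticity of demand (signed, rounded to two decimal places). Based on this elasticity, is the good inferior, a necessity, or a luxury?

-0.80; inferior

%ΔQ = (2141 − 1769)/[( 1769 + 2141)/2] = 372/1955 = 0.190281…
%ΔIncome = (44010 − 55820)/[( 55820 + 44010)/2] = -11810/49915 = -0.236602…
E_income = (372/1955) / (-11810/49915) = -0.8042…
E_income < 0 ⇒ inferior good.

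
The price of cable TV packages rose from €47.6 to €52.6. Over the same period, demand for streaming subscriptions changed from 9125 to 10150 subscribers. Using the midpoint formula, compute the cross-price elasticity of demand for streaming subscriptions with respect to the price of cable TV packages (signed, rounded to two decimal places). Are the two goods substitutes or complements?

%ΔQ_{streaming subscriptions} = (10150 − 9125)/avg = 1025/9637.5 = 0.106355…
%ΔP_{cable TV packages} = (52.6 − 47.6)/avg = 5/50.1 = 0.099800…
E_cross = (1025/9637.5) / (5/50.1) = 1.0656…
E_cross > 0 ⇒ the goods are substitutes.

1.07; substitutes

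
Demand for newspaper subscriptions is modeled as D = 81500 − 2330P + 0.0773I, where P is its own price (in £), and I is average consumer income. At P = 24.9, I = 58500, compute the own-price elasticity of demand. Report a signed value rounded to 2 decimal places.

-2.07

At the given values, D = 81500 − 2330(24.9) + 0.0773(58500) = 28005.05.
∂D/∂P = −2330.
E = (-2330) × (24.9/28005.05) = -2.0716…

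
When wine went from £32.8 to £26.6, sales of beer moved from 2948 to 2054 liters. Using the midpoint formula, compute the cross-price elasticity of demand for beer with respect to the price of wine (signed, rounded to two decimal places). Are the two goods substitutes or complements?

1.71; substitutes

%ΔQ_{beer} = (2054 − 2948)/avg = -894/2501 = -0.357457…
%ΔP_{wine} = (26.6 − 32.8)/avg = -6.2/29.7 = -0.208754…
E_cross = (-894/2501) / (-6.2/29.7) = 1.7123…
E_cross > 0 ⇒ the goods are substitutes.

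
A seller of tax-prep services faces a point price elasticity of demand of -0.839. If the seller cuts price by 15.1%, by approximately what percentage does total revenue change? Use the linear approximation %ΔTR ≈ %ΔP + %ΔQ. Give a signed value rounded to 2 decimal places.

%ΔQ ≈ Ed × %ΔP = (-0.839) × (-15.1%) = +12.6689%
%ΔTR ≈ %ΔP + %ΔQ = (-15.1%) + (+12.6689%) = -2.4311%

-2.43%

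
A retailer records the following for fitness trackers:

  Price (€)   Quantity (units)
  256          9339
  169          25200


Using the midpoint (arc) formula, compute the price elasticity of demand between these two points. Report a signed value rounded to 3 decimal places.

-2.243

%ΔQ = (25200 − 9339) / [(9339 + 25200)/2] = 15861/17269.5 = 0.918440…
%ΔP = (169 − 256) / [(256 + 169)/2] = -87/212.5 = -0.409411…
Arc Ed = %ΔQ / %ΔP = (15861/17269.5) / (-87/212.5) = -2.24331…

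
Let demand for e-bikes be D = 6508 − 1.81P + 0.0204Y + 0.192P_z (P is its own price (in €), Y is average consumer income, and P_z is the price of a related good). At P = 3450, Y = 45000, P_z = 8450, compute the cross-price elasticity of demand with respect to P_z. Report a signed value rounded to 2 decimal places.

At the given values, D = 6508 − 1.81(3450) + 0.0204(45000) + 0.192(8450) = 2803.9.
∂D/∂P_z = 0.192.
E = (0.192) × (8450/2803.9) = 0.5786…

0.58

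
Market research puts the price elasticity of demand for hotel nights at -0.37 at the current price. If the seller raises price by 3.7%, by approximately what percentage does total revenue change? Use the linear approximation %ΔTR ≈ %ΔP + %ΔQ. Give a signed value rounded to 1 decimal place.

+2.3%

%ΔQ ≈ Ed × %ΔP = (-0.37) × (+3.7%) = -1.3690%
%ΔTR ≈ %ΔP + %ΔQ = (+3.7%) + (-1.3690%) = +2.3310%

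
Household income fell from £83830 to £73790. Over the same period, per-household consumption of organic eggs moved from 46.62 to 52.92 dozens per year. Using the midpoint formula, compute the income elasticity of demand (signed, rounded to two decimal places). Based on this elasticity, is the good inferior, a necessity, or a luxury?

%ΔQ = (52.92 − 46.62)/[( 46.62 + 52.92)/2] = 6.3/49.77 = 0.126582…
%ΔIncome = (73790 − 83830)/[( 83830 + 73790)/2] = -10040/78810 = -0.127395…
E_income = (6.3/49.77) / (-10040/78810) = -0.9936…
E_income < 0 ⇒ inferior good.

-0.99; inferior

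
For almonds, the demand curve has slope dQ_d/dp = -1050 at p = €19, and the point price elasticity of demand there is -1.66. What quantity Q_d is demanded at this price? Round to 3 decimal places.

12018.072

Ed = (dQ_d/dp)·(p/Q_d) ⇒ Q_d = (dQ_d/dp)·p/Ed = (-1050)·19/(-1.66) = 12018.07228…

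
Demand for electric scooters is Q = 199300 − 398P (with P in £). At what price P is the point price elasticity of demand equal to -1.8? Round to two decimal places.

321.91

Ed = −398P/(199300 − 398P). Set this equal to -1.8:
398P = 1.8·(199300 − 398P) ⇒ 398P(1 + 1.8) = 1.8·199300
P = 1.8·199300 / (398·2.8) = 321.9131…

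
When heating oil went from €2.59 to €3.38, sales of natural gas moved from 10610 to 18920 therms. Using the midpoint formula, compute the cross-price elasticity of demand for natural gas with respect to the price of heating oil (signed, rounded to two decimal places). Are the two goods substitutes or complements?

%ΔQ_{natural gas} = (18920 − 10610)/avg = 8310/14765 = 0.562817…
%ΔP_{heating oil} = (3.38 − 2.59)/avg = 0.79/2.985 = 0.264656…
E_cross = (8310/14765) / (0.79/2.985) = 2.1265…
E_cross > 0 ⇒ the goods are substitutes.

2.13; substitutes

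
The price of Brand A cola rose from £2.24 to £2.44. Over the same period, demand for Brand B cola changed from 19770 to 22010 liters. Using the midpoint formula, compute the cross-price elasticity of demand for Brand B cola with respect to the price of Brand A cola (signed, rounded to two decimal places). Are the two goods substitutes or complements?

%ΔQ_{Brand B cola} = (22010 − 19770)/avg = 2240/20890 = 0.107228…
%ΔP_{Brand A cola} = (2.44 − 2.24)/avg = 0.2/2.34 = 0.085470…
E_cross = (2240/20890) / (0.2/2.34) = 1.2545…
E_cross > 0 ⇒ the goods are substitutes.

1.25; substitutes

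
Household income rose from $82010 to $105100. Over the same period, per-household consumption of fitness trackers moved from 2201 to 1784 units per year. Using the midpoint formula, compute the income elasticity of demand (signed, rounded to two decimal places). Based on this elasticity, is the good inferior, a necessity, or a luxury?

-0.85; inferior

%ΔQ = (1784 − 2201)/[( 2201 + 1784)/2] = -417/1992.5 = -0.209284…
%ΔIncome = (105100 − 82010)/[( 82010 + 105100)/2] = 23090/93555 = 0.246806…
E_income = (-417/1992.5) / (23090/93555) = -0.8479…
E_income < 0 ⇒ inferior good.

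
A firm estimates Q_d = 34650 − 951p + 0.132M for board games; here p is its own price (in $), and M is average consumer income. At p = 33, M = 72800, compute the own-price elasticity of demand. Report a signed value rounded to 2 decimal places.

At the given values, Q_d = 34650 − 951(33) + 0.132(72800) = 12876.6.
∂Q_d/∂p = −951.
E = (-951) × (33/12876.6) = -2.4372…

-2.44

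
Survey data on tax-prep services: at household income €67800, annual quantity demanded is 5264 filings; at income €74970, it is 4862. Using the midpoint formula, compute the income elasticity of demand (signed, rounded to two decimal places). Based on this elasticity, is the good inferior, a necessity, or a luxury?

-0.79; inferior

%ΔQ = (4862 − 5264)/[( 5264 + 4862)/2] = -402/5063 = -0.079399…
%ΔIncome = (74970 − 67800)/[( 67800 + 74970)/2] = 7170/71385 = 0.100441…
E_income = (-402/5063) / (7170/71385) = -0.7905…
E_income < 0 ⇒ inferior good.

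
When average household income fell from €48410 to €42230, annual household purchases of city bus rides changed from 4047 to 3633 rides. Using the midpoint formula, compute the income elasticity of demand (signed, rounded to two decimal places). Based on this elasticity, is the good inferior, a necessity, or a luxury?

%ΔQ = (3633 − 4047)/[( 4047 + 3633)/2] = -414/3840 = -0.107812…
%ΔIncome = (42230 − 48410)/[( 48410 + 42230)/2] = -6180/45320 = -0.136363…
E_income = (-414/3840) / (-6180/45320) = 0.7906…
0 < E_income < 1 ⇒ normal good, necessity.

0.79; necessity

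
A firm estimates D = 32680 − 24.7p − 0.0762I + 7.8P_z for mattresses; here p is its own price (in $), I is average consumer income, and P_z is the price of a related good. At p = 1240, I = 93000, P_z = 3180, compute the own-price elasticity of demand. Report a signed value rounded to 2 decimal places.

-1.55

At the given values, D = 32680 − 24.7(1240) − 0.0762(93000) + 7.8(3180) = 19769.4.
∂D/∂p = −24.7.
E = (-24.7) × (1240/19769.4) = -1.5492…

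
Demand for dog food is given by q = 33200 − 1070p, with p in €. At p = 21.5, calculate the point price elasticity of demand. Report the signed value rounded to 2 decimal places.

-2.26

dq/dp = −1070. At p = 21.5, q = 33200 − 1070(21.5) = 10195.
Ed = (dq/dp)·(p/q) = −1070 × (21.5/10195) = -2.2564…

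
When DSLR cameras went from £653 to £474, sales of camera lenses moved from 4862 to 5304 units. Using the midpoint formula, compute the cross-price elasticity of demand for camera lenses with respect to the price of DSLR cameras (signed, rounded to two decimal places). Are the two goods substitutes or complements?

%ΔQ_{camera lenses} = (5304 − 4862)/avg = 442/5083 = 0.086956…
%ΔP_{DSLR cameras} = (474 − 653)/avg = -179/563.5 = -0.317657…
E_cross = (442/5083) / (-179/563.5) = -0.2737…
E_cross < 0 ⇒ the goods are complements.

-0.27; complements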